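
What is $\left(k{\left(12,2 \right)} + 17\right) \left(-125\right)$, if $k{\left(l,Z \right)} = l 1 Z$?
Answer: $-5125$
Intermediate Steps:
$k{\left(l,Z \right)} = Z l$ ($k{\left(l,Z \right)} = l Z = Z l$)
$\left(k{\left(12,2 \right)} + 17\right) \left(-125\right) = \left(2 \cdot 12 + 17\right) \left(-125\right) = \left(24 + 17\right) \left(-125\right) = 41 \left(-125\right) = -5125$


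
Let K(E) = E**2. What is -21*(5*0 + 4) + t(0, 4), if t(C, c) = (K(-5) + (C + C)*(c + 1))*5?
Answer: 41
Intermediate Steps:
t(C, c) = 125 + 10*C*(1 + c) (t(C, c) = ((-5)**2 + (C + C)*(c + 1))*5 = (25 + (2*C)*(1 + c))*5 = (25 + 2*C*(1 + c))*5 = 125 + 10*C*(1 + c))
-21*(5*0 + 4) + t(0, 4) = -21*(5*0 + 4) + (125 + 10*0 + 10*0*4) = -21*(0 + 4) + (125 + 0 + 0) = -21*4 + 125 = -84 + 125 = 41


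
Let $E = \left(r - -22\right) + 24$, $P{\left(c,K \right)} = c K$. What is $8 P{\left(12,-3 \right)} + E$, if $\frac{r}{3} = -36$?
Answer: $-350$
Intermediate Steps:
$P{\left(c,K \right)} = K c$
$r = -108$ ($r = 3 \left(-36\right) = -108$)
$E = -62$ ($E = \left(-108 - -22\right) + 24 = \left(-108 + 22\right) + 24 = -86 + 24 = -62$)
$8 P{\left(12,-3 \right)} + E = 8 \left(\left(-3\right) 12\right) - 62 = 8 \left(-36\right) - 62 = -288 - 62 = -350$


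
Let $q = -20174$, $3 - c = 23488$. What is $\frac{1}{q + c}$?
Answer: $- \frac{1}{43659} \approx -2.2905 \cdot 10^{-5}$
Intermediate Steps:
$c = -23485$ ($c = 3 - 23488 = -23485$)
$\frac{1}{q + c} = \frac{1}{-20174 - 23485} = \frac{1}{-43659} = - \frac{1}{43659}$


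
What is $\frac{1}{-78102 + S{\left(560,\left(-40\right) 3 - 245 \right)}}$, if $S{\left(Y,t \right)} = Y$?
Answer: $- \frac{1}{77542} \approx -1.2896 \cdot 10^{-5}$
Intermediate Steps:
$\frac{1}{-78102 + S{\left(560,\left(-40\right) 3 - 245 \right)}} = \frac{1}{-78102 + 560} = \frac{1}{-77542} = - \frac{1}{77542}$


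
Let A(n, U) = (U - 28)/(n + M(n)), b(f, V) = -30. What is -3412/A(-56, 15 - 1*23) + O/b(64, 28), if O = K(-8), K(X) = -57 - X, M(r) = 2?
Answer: -153491/30 ≈ -5116.4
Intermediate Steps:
O = -49 (O = -57 - 1*(-8) = -57 + 8 = -49)
A(n, U) = (-28 + U)/(2 + n) (A(n, U) = (U - 28)/(n + 2) = (-28 + U)/(2 + n))
-3412/A(-56, 15 - 1*23) + O/b(64, 28) = -3412*(2 - 56)/(-28 + (15 - 1*23)) - 49/(-30) = -3412*(-54/(-28 + (15 - 23))) - 49*(-1/30) = -3412*(-54/(-28 - 8)) + 49/30 = -3412/((-1/54*(-36))) + 49/30 = -3412/⅔ + 49/30 = -3412*3/2 + 49/30 = -5118 + 49/30 = -153491/30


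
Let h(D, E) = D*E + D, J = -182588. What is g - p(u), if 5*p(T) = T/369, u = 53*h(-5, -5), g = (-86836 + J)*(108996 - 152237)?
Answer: 4298910214684/369 ≈ 1.1650e+10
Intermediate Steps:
h(D, E) = D + D*E
g = 11650163184 (g = (-86836 - 182588)*(108996 - 152237) = -269424*(-43241) = 11650163184)
u = 1060 (u = 53*(-5*(1 - 5)) = 53*(-5*(-4)) = 53*20 = 1060)
p(T) = T/1845 (p(T) = (T/369)/5 = T/1845)
g - p(u) = 11650163184 - 1060/1845 = 11650163184 - 1*212/369 = 11650163184 - 212/369 = 4298910214684/369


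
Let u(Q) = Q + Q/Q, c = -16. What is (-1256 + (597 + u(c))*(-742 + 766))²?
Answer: 161594944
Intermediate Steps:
u(Q) = 1 + Q (u(Q) = Q + 1 = 1 + Q)
(-1256 + (597 + u(c))*(-742 + 766))² = (-1256 + (597 + (1 - 16))*(-742 + 766))² = (-1256 + (597 - 15)*24)² = (-1256 + 582*24)² = (-1256 + 13968)² = 12712² = 161594944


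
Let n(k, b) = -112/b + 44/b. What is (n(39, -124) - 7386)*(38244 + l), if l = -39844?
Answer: 366318400/31 ≈ 1.1817e+7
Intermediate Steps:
n(k, b) = -68/b
(n(39, -124) - 7386)*(38244 + l) = (-68/(-124) - 7386)*(38244 - 39844) = (-68*(-1/124) - 7386)*(-1600) = (17/31 - 7386)*(-1600) = -228949/31*(-1600) = 366318400/31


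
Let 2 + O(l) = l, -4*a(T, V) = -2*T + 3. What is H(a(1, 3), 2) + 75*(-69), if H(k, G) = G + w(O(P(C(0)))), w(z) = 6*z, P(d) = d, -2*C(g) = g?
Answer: -5185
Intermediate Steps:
a(T, V) = -3/4 + T/2 (a(T, V) = -(-2*T + 3)/4 = -(3 - 2*T)/4 = -3/4 + T/2)
C(g) = -g/2
O(l) = -2 + l
H(k, G) = -12 + G (H(k, G) = G + 6*(-2 - 1/2*0) = G + 6*(-2 + 0) = G + 6*(-2) = G - 12 = -12 + G)
H(a(1, 3), 2) + 75*(-69) = (-12 + 2) + 75*(-69) = -10 - 5175 = -5185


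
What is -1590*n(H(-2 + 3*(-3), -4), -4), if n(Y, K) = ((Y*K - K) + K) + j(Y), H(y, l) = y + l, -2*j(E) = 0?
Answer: -95400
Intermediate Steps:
j(E) = 0 (j(E) = -½*0 = 0)
H(y, l) = l + y
n(Y, K) = K*Y (n(Y, K) = ((Y*K - K) + K) + 0 = ((K*Y - K) + K) + 0 = ((-K + K*Y) + K) + 0 = K*Y + 0 = K*Y)
-1590*n(H(-2 + 3*(-3), -4), -4) = -(-6360)*(-4 + (-2 + 3*(-3))) = -(-6360)*(-4 + (-2 - 9)) = -(-6360)*(-4 - 11) = -(-6360)*(-15) = -1590*60 = -95400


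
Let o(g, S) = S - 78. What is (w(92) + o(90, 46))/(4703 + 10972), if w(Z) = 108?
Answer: 4/825 ≈ 0.0048485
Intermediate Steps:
o(g, S) = -78 + S
(w(92) + o(90, 46))/(4703 + 10972) = (108 + (-78 + 46))/(4703 + 10972) = (108 - 32)/15675 = 76*(1/15675) = 4/825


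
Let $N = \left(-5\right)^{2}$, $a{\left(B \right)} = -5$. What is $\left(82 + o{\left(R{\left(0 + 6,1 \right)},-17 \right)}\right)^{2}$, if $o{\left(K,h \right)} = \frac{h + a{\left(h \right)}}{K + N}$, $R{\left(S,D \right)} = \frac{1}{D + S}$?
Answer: $\frac{421201}{64} \approx 6581.3$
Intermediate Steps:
$N = 25$
$o{\left(K,h \right)} = \frac{-5 + h}{25 + K}$ ($o{\left(K,h \right)} = \frac{h - 5}{K + 25} = \frac{-5 + h}{25 + K}$)
$\left(82 + o{\left(R{\left(0 + 6,1 \right)},-17 \right)}\right)^{2} = \left(82 + \frac{-5 - 17}{25 + \frac{1}{1 + \left(0 + 6\right)}}\right)^{2} = \left(82 + \frac{1}{25 + \frac{1}{1 + 6}} \left(-22\right)\right)^{2} = \left(82 + \frac{1}{25 + \frac{1}{7}} \left(-22\right)\right)^{2} = \left(82 + \frac{1}{\frac{176}{7}} \left(-22\right)\right)^{2} = \left(82 + \frac{7}{176} \left(-22\right)\right)^{2} = \left(82 - \frac{7}{8}\right)^{2} = \left(\frac{649}{8}\right)^{2} = \frac{421201}{64}$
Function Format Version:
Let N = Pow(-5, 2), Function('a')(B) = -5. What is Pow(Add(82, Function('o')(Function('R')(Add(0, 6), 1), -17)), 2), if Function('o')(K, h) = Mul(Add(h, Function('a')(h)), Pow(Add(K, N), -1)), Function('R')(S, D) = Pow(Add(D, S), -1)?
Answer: Rational(421201, 64) ≈ 6581.3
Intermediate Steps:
N = 25
Function('o')(K, h) = Mul(Pow(Add(25, K), -1), Add(-5, h)) (Function('o')(K, h) = Mul(Add(h, -5), Pow(Add(K, 25), -1)) = Mul(Add(-5, h), Pow(Add(25, K), -1)) = Mul(Pow(Add(25, K), -1), Add(-5, h)))
Pow(Add(82, Function('o')(Function('R')(Add(0, 6), 1), -17)), 2) = Pow(Add(82, Mul(Pow(Add(25, Pow(Add(1, Add(0, 6)), -1)), -1), Add(-5, -17))), 2) = Pow(Add(82, Mul(Pow(Add(25, Pow(Add(1, 6), -1)), -1), -22)), 2) = Pow(Add(82, Mul(Pow(Add(25, Pow(7, -1)), -1), -22)), 2) = Pow(Add(82, Mul(Pow(Add(25, Rational(1, 7)), -1), -22)), 2) = Pow(Add(82, Mul(Pow(Rational(176, 7), -1), -22)), 2) = Pow(Add(82, Mul(Rational(7, 176), -22)), 2) = Pow(Add(82, Rational(-7, 8)), 2) = Pow(Rational(649, 8), 2) = Rational(421201, 64)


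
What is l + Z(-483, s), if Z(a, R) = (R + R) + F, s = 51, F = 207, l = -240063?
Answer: -239754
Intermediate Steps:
Z(a, R) = 207 + 2*R (Z(a, R) = (R + R) + 207 = 2*R + 207 = 207 + 2*R)
l + Z(-483, s) = -240063 + (207 + 2*51) = -240063 + (207 + 102) = -240063 + 309 = -239754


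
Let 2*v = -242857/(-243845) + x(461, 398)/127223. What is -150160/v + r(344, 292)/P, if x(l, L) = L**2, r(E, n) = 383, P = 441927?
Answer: -4117316718217268153347/30724099434599157 ≈ -1.3401e+5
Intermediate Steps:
v = 69523019491/62045384870 (v = (-242857/(-243845) + 398**2/127223)/2 = (-242857*(-1/243845) + 158404*(1/127223))/2 = (242857/243845 + 158404/127223)/2 = (1/2)*(69523019491/31022692435) = 69523019491/62045384870 ≈ 1.1205)
-150160/v + r(344, 292)/P = -150160/69523019491/62045384870 + 383/441927 = -150160*62045384870/69523019491 + 383*(1/441927) = -9316734992079200/69523019491 + 383/441927 = -4117316718217268153347/30724099434599157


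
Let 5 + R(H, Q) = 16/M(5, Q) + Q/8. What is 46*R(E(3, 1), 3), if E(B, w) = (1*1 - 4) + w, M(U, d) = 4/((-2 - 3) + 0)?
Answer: -4531/4 ≈ -1132.8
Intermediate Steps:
M(U, d) = -⅘ (M(U, d) = 4/(-5 + 0) = 4/(-5) = 4*(-⅕) = -⅘)
E(B, w) = -3 + w (E(B, w) = (1 - 4) + w = -3 + w)
R(H, Q) = -25 + Q/8 (R(H, Q) = -5 + (16/(-⅘) + Q/8) = -5 + (16*(-5/4) + Q*(⅛)) = -5 + (-20 + Q/8) = -25 + Q/8)
46*R(E(3, 1), 3) = 46*(-25 + (⅛)*3) = 46*(-25 + 3/8) = 46*(-197/8) = -4531/4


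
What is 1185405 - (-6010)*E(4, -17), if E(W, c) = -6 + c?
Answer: 1047175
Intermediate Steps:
1185405 - (-6010)*E(4, -17) = 1185405 - (-6010)*(-6 - 17) = 1185405 - (-6010)*(-23) = 1185405 - 1*138230 = 1185405 - 138230 = 1047175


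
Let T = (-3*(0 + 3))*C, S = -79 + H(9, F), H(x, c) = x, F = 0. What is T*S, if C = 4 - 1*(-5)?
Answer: 5670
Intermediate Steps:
C = 9 (C = 4 + 5 = 9)
S = -70 (S = -79 + 9 = -70)
T = -81 (T = -3*(0 + 3)*9 = -3*3*9 = -9*9 = -81)
T*S = -81*(-70) = 5670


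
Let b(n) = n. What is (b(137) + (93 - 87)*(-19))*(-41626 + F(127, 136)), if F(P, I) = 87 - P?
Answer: -958318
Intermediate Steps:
(b(137) + (93 - 87)*(-19))*(-41626 + F(127, 136)) = (137 + (93 - 87)*(-19))*(-41626 + (87 - 1*127)) = (137 + 6*(-19))*(-41626 + (87 - 127)) = (137 - 114)*(-41626 - 40) = 23*(-41666) = -958318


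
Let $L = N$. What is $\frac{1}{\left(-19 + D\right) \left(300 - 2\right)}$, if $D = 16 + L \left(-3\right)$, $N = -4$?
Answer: $\frac{1}{2682} \approx 0.00037286$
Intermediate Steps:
$L = -4$
$D = 28$ ($D = 16 - -12 = 16 + 12 = 28$)
$\frac{1}{\left(-19 + D\right) \left(300 - 2\right)} = \frac{1}{\left(-19 + 28\right) \left(300 - 2\right)} = \frac{1}{9 \cdot 298} = \frac{1}{9} \cdot \frac{1}{298} = \frac{1}{2682}$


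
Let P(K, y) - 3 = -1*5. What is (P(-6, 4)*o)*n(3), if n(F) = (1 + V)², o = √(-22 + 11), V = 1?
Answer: -8*I*√11 ≈ -26.533*I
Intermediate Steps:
o = I*√11 (o = √(-11) = I*√11 ≈ 3.3166*I)
n(F) = 4 (n(F) = (1 + 1)² = 2² = 4)
P(K, y) = -2 (P(K, y) = 3 - 1*5 = 3 - 5 = -2)
(P(-6, 4)*o)*n(3) = -2*I*√11*4 = -8*I*√11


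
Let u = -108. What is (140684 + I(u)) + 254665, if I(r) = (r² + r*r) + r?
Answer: 418569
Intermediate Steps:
I(r) = r + 2*r² (I(r) = (r² + r²) + r = 2*r² + r = r + 2*r²)
(140684 + I(u)) + 254665 = (140684 - 108*(1 + 2*(-108))) + 254665 = (140684 - 108*(1 - 216)) + 254665 = (140684 - 108*(-215)) + 254665 = (140684 + 23220) + 254665 = 163904 + 254665 = 418569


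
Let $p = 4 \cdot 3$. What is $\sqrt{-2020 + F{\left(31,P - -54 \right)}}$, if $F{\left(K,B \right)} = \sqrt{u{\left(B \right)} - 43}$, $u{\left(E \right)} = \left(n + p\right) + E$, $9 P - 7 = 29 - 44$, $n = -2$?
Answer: $\frac{\sqrt{-18180 + 3 \sqrt{181}}}{3} \approx 44.894 i$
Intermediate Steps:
$P = - \frac{8}{9}$ ($P = \frac{7}{9} + \frac{29 - 44}{9} = \frac{7}{9} + \frac{1}{9} \left(-15\right) = \frac{7}{9} - \frac{5}{3} = - \frac{8}{9} \approx -0.88889$)
$p = 12$
$u{\left(E \right)} = 10 + E$ ($u{\left(E \right)} = \left(-2 + 12\right) + E = 10 + E$)
$F{\left(K,B \right)} = \sqrt{-33 + B}$ ($F{\left(K,B \right)} = \sqrt{\left(10 + B\right) - 43} = \sqrt{-33 + B}$)
$\sqrt{-2020 + F{\left(31,P - -54 \right)}} = \sqrt{-2020 + \sqrt{-33 - - \frac{478}{9}}} = \sqrt{-2020 + \sqrt{-33 + \left(- \frac{8}{9} + 54\right)}} = \sqrt{-2020 + \sqrt{-33 + \frac{478}{9}}} = \sqrt{-2020 + \sqrt{\frac{181}{9}}} = \sqrt{-2020 + \frac{\sqrt{181}}{3}}$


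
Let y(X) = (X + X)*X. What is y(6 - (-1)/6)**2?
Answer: 1874161/324 ≈ 5784.4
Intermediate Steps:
y(X) = 2*X**2 (y(X) = (2*X)*X = 2*X**2)
y(6 - (-1)/6)**2 = (2*(6 - (-1)/6)**2)**2 = (2*(6 - 1*(-1/6))**2)**2 = (2*(6 + 1/6)**2)**2 = (2*(37/6)**2)**2 = (2*(1369/36))**2 = (1369/18)**2 = 1874161/324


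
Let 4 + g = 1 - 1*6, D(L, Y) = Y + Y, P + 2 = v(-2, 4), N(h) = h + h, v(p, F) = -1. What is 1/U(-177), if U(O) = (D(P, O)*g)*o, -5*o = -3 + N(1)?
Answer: 5/3186 ≈ 0.0015694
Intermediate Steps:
N(h) = 2*h
P = -3 (P = -2 - 1 = -3)
D(L, Y) = 2*Y
g = -9 (g = -4 + (1 - 1*6) = -4 + (1 - 6) = -4 - 5 = -9)
o = ⅕ (o = -(-3 + 2*1)/5 = -(-3 + 2)/5 = -⅕*(-1) = ⅕ ≈ 0.20000)
U(O) = -18*O/5 (U(O) = ((2*O)*(-9))*(⅕) = -18*O*(⅕) = -18*O/5)
1/U(-177) = 1/(-18/5*(-177)) = 1/(3186/5) = 5/3186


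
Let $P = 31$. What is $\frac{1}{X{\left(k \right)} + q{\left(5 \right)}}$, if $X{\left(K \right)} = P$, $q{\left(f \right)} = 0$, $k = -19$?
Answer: $\frac{1}{31} \approx 0.032258$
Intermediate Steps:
$X{\left(K \right)} = 31$
$\frac{1}{X{\left(k \right)} + q{\left(5 \right)}} = \frac{1}{31 + 0} = \frac{1}{31}$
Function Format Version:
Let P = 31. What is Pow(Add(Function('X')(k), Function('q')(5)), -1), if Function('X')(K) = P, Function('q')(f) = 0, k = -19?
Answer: Rational(1, 31) ≈ 0.032258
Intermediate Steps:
Function('X')(K) = 31
Pow(Add(Function('X')(k), Function('q')(5)), -1) = Pow(Add(31, 0), -1) = Pow(31, -1) = Rational(1, 31)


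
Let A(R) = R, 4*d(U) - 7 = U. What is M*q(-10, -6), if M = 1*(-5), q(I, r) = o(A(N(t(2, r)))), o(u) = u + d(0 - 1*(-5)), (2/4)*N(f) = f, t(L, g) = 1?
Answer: -25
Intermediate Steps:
d(U) = 7/4 + U/4
N(f) = 2*f
o(u) = 3 + u (o(u) = u + (7/4 + (0 - 1*(-5))/4) = u + (7/4 + (0 + 5)/4) = u + (7/4 + (¼)*5) = u + (7/4 + 5/4) = u + 3 = 3 + u)
q(I, r) = 5 (q(I, r) = 3 + 2*1 = 3 + 2 = 5)
M = -5
M*q(-10, -6) = -5*5 = -25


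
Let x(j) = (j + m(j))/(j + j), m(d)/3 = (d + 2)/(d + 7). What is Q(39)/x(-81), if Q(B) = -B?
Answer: -155844/1919 ≈ -81.211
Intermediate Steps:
m(d) = 3*(2 + d)/(7 + d) (m(d) = 3*((d + 2)/(d + 7)) = 3*((2 + d)/(7 + d)) = 3*(2 + d)/(7 + d))
x(j) = (j + 3*(2 + j)/(7 + j))/(2*j) (x(j) = (j + 3*(2 + j)/(7 + j))/(j + j) = (j + 3*(2 + j)/(7 + j))/((2*j)) = (j + 3*(2 + j)/(7 + j))*(1/(2*j)) = (j + 3*(2 + j)/(7 + j))/(2*j))
Q(39)/x(-81) = (-1*39)/(((½)*(6 + (-81)² + 10*(-81))/(-81*(7 - 81)))) = -39*11988/(6 + 6561 - 810) = -39/((½)*(-1/81)*(-1/74)*5757) = -39/1919/3996 = -39*3996/1919 = -155844/1919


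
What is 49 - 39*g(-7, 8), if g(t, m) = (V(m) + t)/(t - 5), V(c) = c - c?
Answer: 105/4 ≈ 26.250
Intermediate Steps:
V(c) = 0
g(t, m) = t/(-5 + t) (g(t, m) = (0 + t)/(t - 5) = t/(-5 + t))
49 - 39*g(-7, 8) = 49 - (-273)/(-5 - 7) = 49 - (-273)/(-12) = 49 - (-273)*(-1)/12 = 49 - 39*7/12 = 49 - 91/4 = 105/4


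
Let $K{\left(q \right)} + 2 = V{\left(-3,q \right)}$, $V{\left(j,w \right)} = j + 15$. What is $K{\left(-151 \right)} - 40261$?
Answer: $-40251$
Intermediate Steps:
$V{\left(j,w \right)} = 15 + j$
$K{\left(q \right)} = 10$ ($K{\left(q \right)} = -2 + \left(15 - 3\right) = -2 + 12 = 10$)
$K{\left(-151 \right)} - 40261 = 10 - 40261 = -40251$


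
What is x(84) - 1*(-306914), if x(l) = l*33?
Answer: 309686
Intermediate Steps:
x(l) = 33*l
x(84) - 1*(-306914) = 33*84 - 1*(-306914) = 2772 + 306914 = 309686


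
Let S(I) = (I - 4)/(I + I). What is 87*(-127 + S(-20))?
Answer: -54984/5 ≈ -10997.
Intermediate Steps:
S(I) = (-4 + I)/(2*I) (S(I) = (-4 + I)/((2*I)) = (-4 + I)*(1/(2*I)) = (-4 + I)/(2*I))
87*(-127 + S(-20)) = 87*(-127 + (½)*(-4 - 20)/(-20)) = 87*(-127 + (½)*(-1/20)*(-24)) = 87*(-127 + ⅗) = 87*(-632/5) = -54984/5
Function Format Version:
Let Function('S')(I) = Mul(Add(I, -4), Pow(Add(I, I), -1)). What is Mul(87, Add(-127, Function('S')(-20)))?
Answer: Rational(-54984, 5) ≈ -10997.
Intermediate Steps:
Function('S')(I) = Mul(Rational(1, 2), Pow(I, -1), Add(-4, I)) (Function('S')(I) = Mul(Add(-4, I), Pow(Mul(2, I), -1)) = Mul(Add(-4, I), Mul(Rational(1, 2), Pow(I, -1))) = Mul(Rational(1, 2), Pow(I, -1), Add(-4, I)))
Mul(87, Add(-127, Function('S')(-20))) = Mul(87, Add(-127, Mul(Rational(1, 2), Pow(-20, -1), Add(-4, -20)))) = Mul(87, Add(-127, Mul(Rational(1, 2), Rational(-1, 20), -24))) = Mul(87, Add(-127, Rational(3, 5))) = Mul(87, Rational(-632, 5)) = Rational(-54984, 5)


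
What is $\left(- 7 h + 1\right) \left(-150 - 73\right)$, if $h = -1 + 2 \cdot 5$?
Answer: $13826$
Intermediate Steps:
$h = 9$ ($h = -1 + 10 = 9$)
$\left(- 7 h + 1\right) \left(-150 - 73\right) = \left(\left(-7\right) 9 + 1\right) \left(-150 - 73\right) = \left(-63 + 1\right) \left(-223\right) = \left(-62\right) \left(-223\right) = 13826$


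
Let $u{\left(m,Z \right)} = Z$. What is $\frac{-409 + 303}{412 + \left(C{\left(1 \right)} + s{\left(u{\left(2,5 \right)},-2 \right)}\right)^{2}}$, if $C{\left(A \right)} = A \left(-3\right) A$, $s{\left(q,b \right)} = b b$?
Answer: $- \frac{106}{413} \approx -0.25666$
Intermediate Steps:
$s{\left(q,b \right)} = b^{2}$
$C{\left(A \right)} = - 3 A^{2}$ ($C{\left(A \right)} = - 3 A A = - 3 A^{2}$)
$\frac{-409 + 303}{412 + \left(C{\left(1 \right)} + s{\left(u{\left(2,5 \right)},-2 \right)}\right)^{2}} = \frac{-409 + 303}{412 + \left(- 3 \cdot 1^{2} + \left(-2\right)^{2}\right)^{2}} = - \frac{106}{412 + \left(\left(-3\right) 1 + 4\right)^{2}} = - \frac{106}{412 + \left(-3 + 4\right)^{2}} = - \frac{106}{412 + 1^{2}} = - \frac{106}{412 + 1} = - \frac{106}{413}$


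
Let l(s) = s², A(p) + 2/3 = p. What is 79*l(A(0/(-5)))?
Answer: 316/9 ≈ 35.111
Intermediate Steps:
A(p) = -⅔ + p
79*l(A(0/(-5))) = 79*(-⅔ + 0/(-5))² = 79*(-⅔ + 0*(-⅕))² = 79*(-⅔ + 0)² = 79*(-⅔)² = 79*(4/9) = 316/9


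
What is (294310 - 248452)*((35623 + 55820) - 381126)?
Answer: -13284283014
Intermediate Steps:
(294310 - 248452)*((35623 + 55820) - 381126) = 45858*(91443 - 381126) = 45858*(-289683) = -13284283014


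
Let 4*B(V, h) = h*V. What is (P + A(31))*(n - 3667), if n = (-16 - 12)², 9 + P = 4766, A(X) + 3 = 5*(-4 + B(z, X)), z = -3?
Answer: -53251893/4 ≈ -1.3313e+7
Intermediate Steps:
B(V, h) = V*h/4 (B(V, h) = (h*V)/4 = (V*h)/4 = V*h/4)
A(X) = -23 - 15*X/4 (A(X) = -3 + 5*(-4 + (¼)*(-3)*X) = -3 + 5*(-4 - 3*X/4) = -3 + (-20 - 15*X/4) = -23 - 15*X/4)
P = 4757 (P = -9 + 4766 = 4757)
n = 784 (n = (-28)² = 784)
(P + A(31))*(n - 3667) = (4757 + (-23 - 15/4*31))*(784 - 3667) = (4757 + (-23 - 465/4))*(-2883) = (4757 - 557/4)*(-2883) = (18471/4)*(-2883) = -53251893/4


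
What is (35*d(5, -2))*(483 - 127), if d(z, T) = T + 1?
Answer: -12460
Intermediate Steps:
d(z, T) = 1 + T
(35*d(5, -2))*(483 - 127) = (35*(1 - 2))*(483 - 127) = (35*(-1))*356 = -35*356 = -12460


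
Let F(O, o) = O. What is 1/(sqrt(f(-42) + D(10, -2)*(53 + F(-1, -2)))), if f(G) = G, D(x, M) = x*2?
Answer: sqrt(998)/998 ≈ 0.031654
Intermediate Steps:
D(x, M) = 2*x
1/(sqrt(f(-42) + D(10, -2)*(53 + F(-1, -2)))) = 1/(sqrt(-42 + (2*10)*(53 - 1))) = 1/(sqrt(-42 + 20*52)) = 1/(sqrt(-42 + 1040)) = 1/(sqrt(998)) = sqrt(998)/998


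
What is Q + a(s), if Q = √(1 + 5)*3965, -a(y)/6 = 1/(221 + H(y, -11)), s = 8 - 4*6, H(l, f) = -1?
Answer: -3/110 + 3965*√6 ≈ 9712.2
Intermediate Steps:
s = -16 (s = 8 - 24 = -16)
a(y) = -3/110 (a(y) = -6/(221 - 1) = -6/220 = -6*1/220 = -3/110)
Q = 3965*√6 (Q = √6*3965 = 3965*√6 ≈ 9712.2)
Q + a(s) = 3965*√6 - 3/110 = -3/110 + 3965*√6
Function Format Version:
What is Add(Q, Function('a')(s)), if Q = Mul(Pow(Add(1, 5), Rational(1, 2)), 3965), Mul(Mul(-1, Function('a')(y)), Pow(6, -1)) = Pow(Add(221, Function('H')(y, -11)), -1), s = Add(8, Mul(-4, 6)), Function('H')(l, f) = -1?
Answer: Add(Rational(-3, 110), Mul(3965, Pow(6, Rational(1, 2)))) ≈ 9712.2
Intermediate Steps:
s = -16 (s = Add(8, -24) = -16)
Function('a')(y) = Rational(-3, 110) (Function('a')(y) = Mul(-6, Pow(Add(221, -1), -1)) = Mul(-6, Pow(220, -1)) = Mul(-6, Rational(1, 220)) = Rational(-3, 110))
Q = Mul(3965, Pow(6, Rational(1, 2))) (Q = Mul(Pow(6, Rational(1, 2)), 3965) = Mul(3965, Pow(6, Rational(1, 2))) ≈ 9712.2)
Add(Q, Function('a')(s)) = Add(Mul(3965, Pow(6, Rational(1, 2))), Rational(-3, 110)) = Add(Rational(-3, 110), Mul(3965, Pow(6, Rational(1, 2))))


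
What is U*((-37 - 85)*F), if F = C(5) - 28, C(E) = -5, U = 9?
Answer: 36234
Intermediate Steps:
F = -33 (F = -5 - 28 = -33)
U*((-37 - 85)*F) = 9*((-37 - 85)*(-33)) = 9*(-122*(-33)) = 9*4026 = 36234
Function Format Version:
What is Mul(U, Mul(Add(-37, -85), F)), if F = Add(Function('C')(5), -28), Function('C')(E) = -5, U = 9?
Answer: 36234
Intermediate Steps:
F = -33 (F = Add(-5, -28) = -33)
Mul(U, Mul(Add(-37, -85), F)) = Mul(9, Mul(Add(-37, -85), -33)) = Mul(9, Mul(-122, -33)) = Mul(9, 4026) = 36234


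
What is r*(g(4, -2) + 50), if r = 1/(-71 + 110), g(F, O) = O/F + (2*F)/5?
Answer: 511/390 ≈ 1.3103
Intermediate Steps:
g(F, O) = 2*F/5 + O/F (g(F, O) = O/F + (2*F)*(⅕) = O/F + 2*F/5 = 2*F/5 + O/F)
r = 1/39 ≈ 0.025641
r*(g(4, -2) + 50) = (((⅖)*4 - 2/4) + 50)/39 = ((8/5 - 2*¼) + 50)/39 = ((8/5 - ½) + 50)/39 = (11/10 + 50)/39 = (1/39)*(511/10) = 511/390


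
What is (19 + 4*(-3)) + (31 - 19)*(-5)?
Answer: -53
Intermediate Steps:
(19 + 4*(-3)) + (31 - 19)*(-5) = (19 - 12) + 12*(-5) = 7 - 60 = -53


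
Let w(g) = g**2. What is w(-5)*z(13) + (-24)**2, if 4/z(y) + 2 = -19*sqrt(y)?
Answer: 2701064/4689 - 1900*sqrt(13)/4689 ≈ 574.58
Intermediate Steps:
z(y) = 4/(-2 - 19*sqrt(y))
w(-5)*z(13) + (-24)**2 = (-5)**2*(-4/(2 + 19*sqrt(13))) + (-24)**2 = 25*(-4/(2 + 19*sqrt(13))) + 576 = -100/(2 + 19*sqrt(13)) + 576 = 576 - 100/(2 + 19*sqrt(13))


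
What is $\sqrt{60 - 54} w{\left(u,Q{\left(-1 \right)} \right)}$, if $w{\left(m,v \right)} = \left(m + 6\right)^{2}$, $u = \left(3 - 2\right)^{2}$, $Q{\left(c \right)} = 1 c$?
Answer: $49 \sqrt{6} \approx 120.03$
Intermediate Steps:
$Q{\left(c \right)} = c$
$u = 1$ ($u = 1^{2} = 1$)
$w{\left(m,v \right)} = \left(6 + m\right)^{2}$
$\sqrt{60 - 54} w{\left(u,Q{\left(-1 \right)} \right)} = \sqrt{60 - 54} \left(6 + 1\right)^{2} = \sqrt{6} \cdot 7^{2} = \sqrt{6} \cdot 49 = 49 \sqrt{6}$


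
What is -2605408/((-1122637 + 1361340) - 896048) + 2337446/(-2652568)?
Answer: 206712055649/67063550460 ≈ 3.0823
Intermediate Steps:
-2605408/((-1122637 + 1361340) - 896048) + 2337446/(-2652568) = -2605408/(238703 - 896048) + 2337446*(-1/2652568) = -2605408/(-657345) - 1168723/1326284 = -2605408*(-1/657345) - 1168723/1326284 = 200416/50565 - 1168723/1326284 = 206712055649/67063550460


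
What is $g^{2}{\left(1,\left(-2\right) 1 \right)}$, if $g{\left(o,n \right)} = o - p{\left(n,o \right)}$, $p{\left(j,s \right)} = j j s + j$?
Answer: $1$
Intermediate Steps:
$p{\left(j,s \right)} = j + s j^{2}$ ($p{\left(j,s \right)} = j^{2} s + j = s j^{2} + j = j + s j^{2}$)
$g{\left(o,n \right)} = o - n \left(1 + n o\right)$
$g^{2}{\left(1,\left(-2\right) 1 \right)} = \left(1 - \left(-2\right) 1 \left(1 + \left(-2\right) 1 \cdot 1\right)\right)^{2} = \left(1 - - 2 \left(1 - 2\right)\right)^{2} = \left(1 - \left(-2\right) \left(-1\right)\right)^{2} = \left(1 - 2\right)^{2} = \left(-1\right)^{2} = 1$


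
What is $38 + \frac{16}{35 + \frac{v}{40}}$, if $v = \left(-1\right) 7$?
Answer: $\frac{53574}{1393} \approx 38.459$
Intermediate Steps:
$v = -7$
$38 + \frac{16}{35 + \frac{v}{40}} = 38 + \frac{16}{35 - \frac{7}{40}} = 38 + \frac{16}{\frac{1393}{40}} = 38 + 16 \cdot \frac{40}{1393} = 38 + \frac{640}{1393} = \frac{53574}{1393}$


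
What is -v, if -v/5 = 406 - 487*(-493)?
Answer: 1202485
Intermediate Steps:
v = -1202485 (v = -5*(406 - 487*(-493)) = -5*(406 + 240091) = -5*240497 = -1202485)
-v = -1*(-1202485) = 1202485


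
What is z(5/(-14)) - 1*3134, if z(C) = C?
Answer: -43881/14 ≈ -3134.4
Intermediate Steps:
z(5/(-14)) - 1*3134 = 5/(-14) - 1*3134 = 5*(-1/14) - 3134 = -5/14 - 3134 = -43881/14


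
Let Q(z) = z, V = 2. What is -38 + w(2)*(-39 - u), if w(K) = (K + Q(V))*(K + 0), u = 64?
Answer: -862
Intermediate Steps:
w(K) = K*(2 + K) (w(K) = (K + 2)*(K + 0) = (2 + K)*K = K*(2 + K))
-38 + w(2)*(-39 - u) = -38 + (2*(2 + 2))*(-39 - 1*64) = -38 + (2*4)*(-39 - 64) = -38 + 8*(-103) = -38 - 824 = -862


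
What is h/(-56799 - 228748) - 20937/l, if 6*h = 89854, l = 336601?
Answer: -33057965744/288346217241 ≈ -0.11465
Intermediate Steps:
h = 44927/3 (h = (⅙)*89854 = 44927/3 ≈ 14976.)
h/(-56799 - 228748) - 20937/l = 44927/(3*(-56799 - 228748)) - 20937/336601 = (44927/3)/(-285547) - 20937*1/336601 = (44927/3)*(-1/285547) - 20937/336601 = -44927/856641 - 20937/336601 = -33057965744/288346217241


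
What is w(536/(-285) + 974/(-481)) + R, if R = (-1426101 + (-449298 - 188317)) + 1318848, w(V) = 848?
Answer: -744020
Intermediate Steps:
R = -744868 (R = (-1426101 - 637615) + 1318848 = -2063716 + 1318848 = -744868)
w(536/(-285) + 974/(-481)) + R = 848 - 744868 = -744020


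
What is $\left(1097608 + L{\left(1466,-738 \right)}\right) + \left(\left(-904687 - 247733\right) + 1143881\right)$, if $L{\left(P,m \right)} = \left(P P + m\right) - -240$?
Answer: $3237727$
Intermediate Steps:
$L{\left(P,m \right)} = 240 + m + P^{2}$ ($L{\left(P,m \right)} = \left(P^{2} + m\right) + 240 = \left(m + P^{2}\right) + 240 = 240 + m + P^{2}$)
$\left(1097608 + L{\left(1466,-738 \right)}\right) + \left(\left(-904687 - 247733\right) + 1143881\right) = \left(1097608 + \left(240 - 738 + 1466^{2}\right)\right) + \left(\left(-904687 - 247733\right) + 1143881\right) = \left(1097608 + \left(240 - 738 + 2149156\right)\right) + \left(-1152420 + 1143881\right) = \left(1097608 + 2148658\right) - 8539 = 3246266 - 8539 = 3237727$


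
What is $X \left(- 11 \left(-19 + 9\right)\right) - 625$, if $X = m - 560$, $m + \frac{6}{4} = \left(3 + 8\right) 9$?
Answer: $-51500$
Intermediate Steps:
$m = \frac{195}{2}$ ($m = - \frac{3}{2} + \left(3 + 8\right) 9 = - \frac{3}{2} + 11 \cdot 9 = - \frac{3}{2} + 99 = \frac{195}{2} \approx 97.5$)
$X = - \frac{925}{2}$ ($X = \frac{195}{2} - 560 = - \frac{925}{2} \approx -462.5$)
$X \left(- 11 \left(-19 + 9\right)\right) - 625 = - \frac{925 \left(- 11 \left(-19 + 9\right)\right)}{2} - 625 = - \frac{925 \left(\left(-11\right) \left(-10\right)\right)}{2} - 625 = \left(- \frac{925}{2}\right) 110 - 625 = -50875 - 625 = -51500$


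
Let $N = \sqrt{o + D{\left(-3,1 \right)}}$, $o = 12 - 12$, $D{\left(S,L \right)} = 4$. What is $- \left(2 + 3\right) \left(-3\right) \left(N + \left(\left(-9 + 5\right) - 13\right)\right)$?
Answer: $-225$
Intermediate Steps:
$o = 0$
$N = 2$ ($N = \sqrt{0 + 4} = \sqrt{4} = 2$)
$- \left(2 + 3\right) \left(-3\right) \left(N + \left(\left(-9 + 5\right) - 13\right)\right) = - \left(2 + 3\right) \left(-3\right) \left(2 + \left(\left(-9 + 5\right) - 13\right)\right) = - 5 \left(-3\right) \left(2 - 17\right) = \left(-1\right) \left(-15\right) \left(2 - 17\right) = 15 \left(-15\right) = -225$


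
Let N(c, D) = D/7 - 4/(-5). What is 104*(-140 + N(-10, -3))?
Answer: -508248/35 ≈ -14521.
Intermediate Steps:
N(c, D) = 4/5 + D/7 (N(c, D) = D*(1/7) - 4*(-1/5) = D/7 + 4/5 = 4/5 + D/7)
104*(-140 + N(-10, -3)) = 104*(-140 + (4/5 + (1/7)*(-3))) = 104*(-140 + (4/5 - 3/7)) = 104*(-140 + 13/35) = 104*(-4887/35) = -508248/35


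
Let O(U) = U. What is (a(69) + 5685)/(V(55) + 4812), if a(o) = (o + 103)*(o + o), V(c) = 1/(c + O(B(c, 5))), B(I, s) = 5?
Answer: 1765260/288721 ≈ 6.1141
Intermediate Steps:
V(c) = 1/(5 + c) (V(c) = 1/(c + 5) = 1/(5 + c))
a(o) = 2*o*(103 + o) (a(o) = (103 + o)*(2*o) = 2*o*(103 + o))
(a(69) + 5685)/(V(55) + 4812) = (2*69*(103 + 69) + 5685)/(1/(5 + 55) + 4812) = (2*69*172 + 5685)/(1/60 + 4812) = (23736 + 5685)/(1/60 + 4812) = 29421/(288721/60) = 29421*(60/288721) = 1765260/288721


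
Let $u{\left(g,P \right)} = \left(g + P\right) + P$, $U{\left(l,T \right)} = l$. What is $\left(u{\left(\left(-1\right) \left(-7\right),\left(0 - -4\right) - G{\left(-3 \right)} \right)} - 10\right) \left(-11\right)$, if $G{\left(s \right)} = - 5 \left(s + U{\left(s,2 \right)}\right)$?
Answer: $605$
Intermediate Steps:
$G{\left(s \right)} = - 10 s$ ($G{\left(s \right)} = - 5 \left(s + s\right) = - 5 \cdot 2 s = - 10 s$)
$u{\left(g,P \right)} = g + 2 P$ ($u{\left(g,P \right)} = \left(P + g\right) + P = g + 2 P$)
$\left(u{\left(\left(-1\right) \left(-7\right),\left(0 - -4\right) - G{\left(-3 \right)} \right)} - 10\right) \left(-11\right) = \left(\left(\left(-1\right) \left(-7\right) + 2 \left(\left(0 - -4\right) - \left(-10\right) \left(-3\right)\right)\right) - 10\right) \left(-11\right) = \left(\left(7 + 2 \left(\left(0 + 4\right) - 30\right)\right) - 10\right) \left(-11\right) = \left(\left(7 + 2 \left(4 - 30\right)\right) - 10\right) \left(-11\right) = \left(\left(7 + 2 \left(-26\right)\right) - 10\right) \left(-11\right) = \left(\left(7 - 52\right) - 10\right) \left(-11\right) = \left(-45 - 10\right) \left(-11\right) = \left(-55\right) \left(-11\right) = 605$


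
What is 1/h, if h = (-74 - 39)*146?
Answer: -1/16498 ≈ -6.0613e-5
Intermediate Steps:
h = -16498 (h = -113*146 = -16498)
1/h = 1/(-16498) = -1/16498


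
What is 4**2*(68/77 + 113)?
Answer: 140304/77 ≈ 1822.1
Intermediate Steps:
4**2*(68/77 + 113) = 16*(68*(1/77) + 113) = 16*(68/77 + 113) = 16*(8769/77) = 140304/77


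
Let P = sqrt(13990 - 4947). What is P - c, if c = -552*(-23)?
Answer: -12696 + sqrt(9043) ≈ -12601.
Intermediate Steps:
c = 12696
P = sqrt(9043) ≈ 95.095
P - c = sqrt(9043) - 1*12696 = sqrt(9043) - 12696 = -12696 + sqrt(9043)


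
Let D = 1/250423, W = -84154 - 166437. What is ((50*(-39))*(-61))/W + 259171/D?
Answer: 16263952139316853/250591 ≈ 6.4902e+10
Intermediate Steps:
W = -250591
D = 1/250423 ≈ 3.9932e-6
((50*(-39))*(-61))/W + 259171/D = ((50*(-39))*(-61))/(-250591) + 259171/(1/250423) = -1950*(-61)*(-1/250591) + 259171*250423 = 118950*(-1/250591) + 64902379333 = -118950/250591 + 64902379333 = 16263952139316853/250591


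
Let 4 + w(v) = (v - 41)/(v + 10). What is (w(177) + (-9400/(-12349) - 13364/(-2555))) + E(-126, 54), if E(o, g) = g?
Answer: 19685385206/347068645 ≈ 56.719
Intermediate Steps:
w(v) = -4 + (-41 + v)/(10 + v) (w(v) = -4 + (v - 41)/(v + 10) = -4 + (-41 + v)/(10 + v))
(w(177) + (-9400/(-12349) - 13364/(-2555))) + E(-126, 54) = (3*(-27 - 1*177)/(10 + 177) + (-9400/(-12349) - 13364/(-2555))) + 54 = (3*(-27 - 177)/187 + (-9400*(-1/12349) - 13364*(-1/2555))) + 54 = (3*(1/187)*(-204) + (9400/12349 + 13364/2555)) + 54 = (-36/11 + 189049036/31551695) + 54 = 943678376/347068645 + 54 = 19685385206/347068645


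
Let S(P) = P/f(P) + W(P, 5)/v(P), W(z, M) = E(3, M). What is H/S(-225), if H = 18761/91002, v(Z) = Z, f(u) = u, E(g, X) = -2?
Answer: 1407075/6885818 ≈ 0.20434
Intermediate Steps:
W(z, M) = -2
S(P) = 1 - 2/P (S(P) = P/P - 2/P = 1 - 2/P)
H = 18761/91002 (H = 18761*(1/91002) = 18761/91002 ≈ 0.20616)
H/S(-225) = 18761/(91002*(((-2 - 225)/(-225)))) = 18761/(91002*((-1/225*(-227)))) = 18761/(91002*(227/225)) = (18761/91002)*(225/227) = 1407075/6885818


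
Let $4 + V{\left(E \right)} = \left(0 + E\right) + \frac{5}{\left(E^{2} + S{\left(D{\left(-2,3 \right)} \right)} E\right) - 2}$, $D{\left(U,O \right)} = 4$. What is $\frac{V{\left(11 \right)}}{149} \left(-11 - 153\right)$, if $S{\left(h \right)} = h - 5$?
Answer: $- \frac{31201}{4023} \approx -7.7557$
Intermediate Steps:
$S{\left(h \right)} = -5 + h$
$V{\left(E \right)} = -4 + E + \frac{5}{-2 + E^{2} - E}$ ($V{\left(E \right)} = -4 + \left(\left(0 + E\right) + \frac{5}{\left(E^{2} + \left(-5 + 4\right) E\right) - 2}\right) = -4 + \left(E + \frac{5}{\left(E^{2} - E\right) - 2}\right) = -4 + \left(E + \frac{5}{-2 + E^{2} - E}\right) = -4 + E + \frac{5}{-2 + E^{2} - E}$)
$\frac{V{\left(11 \right)}}{149} \left(-11 - 153\right) = \frac{\frac{1}{-2 + 11^{2} - 11} \left(13 + 11^{3} - 5 \cdot 11^{2} + 2 \cdot 11\right)}{149} \left(-11 - 153\right) = \frac{13 + 1331 - 605 + 22}{-2 + 121 - 11} \cdot \frac{1}{149} \left(-164\right) = \frac{13 + 1331 - 605 + 22}{108} \cdot \frac{1}{149} \left(-164\right) = \frac{1}{108} \cdot 761 \cdot \frac{1}{149} \left(-164\right) = \frac{761}{108} \cdot \frac{1}{149} \left(-164\right) = \frac{761}{16092} \left(-164\right) = - \frac{31201}{4023}$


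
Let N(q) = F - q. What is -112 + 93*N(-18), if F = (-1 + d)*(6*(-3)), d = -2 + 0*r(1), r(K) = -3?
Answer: 6584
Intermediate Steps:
d = -2 (d = -2 + 0*(-3) = -2 + 0 = -2)
F = 54 (F = (-1 - 2)*(6*(-3)) = -3*(-18) = 54)
N(q) = 54 - q
-112 + 93*N(-18) = -112 + 93*(54 - 1*(-18)) = -112 + 93*(54 + 18) = -112 + 93*72 = -112 + 6696 = 6584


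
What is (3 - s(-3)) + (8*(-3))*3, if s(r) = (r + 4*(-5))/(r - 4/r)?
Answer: -414/5 ≈ -82.800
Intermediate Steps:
s(r) = (-20 + r)/(r - 4/r) (s(r) = (r - 20)/(r - 4/r) = (-20 + r)/(r - 4/r))
(3 - s(-3)) + (8*(-3))*3 = (3 - (-3)*(-20 - 3)/(-4 + (-3)**2)) + (8*(-3))*3 = (3 - (-3)*(-23)/(-4 + 9)) - 24*3 = (3 - (-3)*(-23)/5) - 72 = (3 - 1*69/5) - 72 = (3 - 69/5) - 72 = -54/5 - 72 = -414/5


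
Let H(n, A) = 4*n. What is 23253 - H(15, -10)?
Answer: 23193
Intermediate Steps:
23253 - H(15, -10) = 23253 - 4*15 = 23253 - 1*60 = 23253 - 60 = 23193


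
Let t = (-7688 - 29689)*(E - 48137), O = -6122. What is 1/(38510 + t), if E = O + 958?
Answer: 1/1992269987 ≈ 5.0194e-10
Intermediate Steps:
E = -5164 (E = -6122 + 958 = -5164)
t = 1992231477 (t = (-7688 - 29689)*(-5164 - 48137) = -37377*(-53301) = 1992231477)
1/(38510 + t) = 1/(38510 + 1992231477) = 1/1992269987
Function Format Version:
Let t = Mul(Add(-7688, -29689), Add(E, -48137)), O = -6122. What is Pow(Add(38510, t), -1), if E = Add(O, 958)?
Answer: Rational(1, 1992269987) ≈ 5.0194e-10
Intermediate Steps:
E = -5164 (E = Add(-6122, 958) = -5164)
t = 1992231477 (t = Mul(Add(-7688, -29689), Add(-5164, -48137)) = Mul(-37377, -53301) = 1992231477)
Pow(Add(38510, t), -1) = Pow(Add(38510, 1992231477), -1) = Pow(1992269987, -1) = Rational(1, 1992269987)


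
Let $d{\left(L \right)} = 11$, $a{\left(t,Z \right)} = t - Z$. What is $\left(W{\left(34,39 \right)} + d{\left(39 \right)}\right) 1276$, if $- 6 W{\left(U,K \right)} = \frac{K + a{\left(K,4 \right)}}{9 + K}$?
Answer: $\frac{493493}{36} \approx 13708.0$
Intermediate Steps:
$W{\left(U,K \right)} = - \frac{-4 + 2 K}{6 \left(9 + K\right)}$ ($W{\left(U,K \right)} = - \frac{\left(K + \left(K - 4\right)\right) \frac{1}{9 + K}}{6} = - \frac{\left(K + \left(-4 + K\right)\right) \frac{1}{9 + K}}{6} = - \frac{\left(-4 + 2 K\right) \frac{1}{9 + K}}{6} = - \frac{\frac{1}{9 + K} \left(-4 + 2 K\right)}{6} = - \frac{-4 + 2 K}{6 \left(9 + K\right)}$)
$\left(W{\left(34,39 \right)} + d{\left(39 \right)}\right) 1276 = \left(\frac{2 - 39}{3 \left(9 + 39\right)} + 11\right) 1276 = \left(\frac{2 - 39}{3 \cdot 48} + 11\right) 1276 = \left(\frac{1}{3} \cdot \frac{1}{48} \left(-37\right) + 11\right) 1276 = \left(- \frac{37}{144} + 11\right) 1276 = \frac{1547}{144} \cdot 1276 = \frac{493493}{36}$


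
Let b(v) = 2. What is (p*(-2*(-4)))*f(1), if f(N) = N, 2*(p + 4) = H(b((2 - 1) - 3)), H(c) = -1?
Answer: -36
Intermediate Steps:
p = -9/2 (p = -4 + (1/2)*(-1) = -4 - 1/2 = -9/2 ≈ -4.5000)
(p*(-2*(-4)))*f(1) = -(-9)*(-4)*1 = -9/2*8*1 = -36*1 = -36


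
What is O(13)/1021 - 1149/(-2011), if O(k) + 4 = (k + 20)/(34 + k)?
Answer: 54825358/96501857 ≈ 0.56813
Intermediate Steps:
O(k) = -4 + (20 + k)/(34 + k) (O(k) = -4 + (k + 20)/(34 + k) = -4 + (20 + k)/(34 + k))
O(13)/1021 - 1149/(-2011) = ((-116 - 3*13)/(34 + 13))/1021 - 1149/(-2011) = ((-116 - 39)/47)*(1/1021) - 1149*(-1/2011) = ((1/47)*(-155))*(1/1021) + 1149/2011 = -155/47*1/1021 + 1149/2011 = -155/47987 + 1149/2011 = 54825358/96501857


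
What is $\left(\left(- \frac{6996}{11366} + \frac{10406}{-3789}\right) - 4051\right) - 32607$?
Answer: $- \frac{789424962866}{21532887} \approx -36661.0$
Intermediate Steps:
$\left(\left(- \frac{6996}{11366} + \frac{10406}{-3789}\right) - 4051\right) - 32607 = \left(\left(\left(-6996\right) \frac{1}{11366} + 10406 \left(- \frac{1}{3789}\right)\right) - 4051\right) - 32607 = \left(\left(- \frac{3498}{5683} - \frac{10406}{3789}\right) - 4051\right) - 32607 = \left(- \frac{72391220}{21532887} - 4051\right) - 32607 = - \frac{87302116457}{21532887} - 32607 = - \frac{789424962866}{21532887}$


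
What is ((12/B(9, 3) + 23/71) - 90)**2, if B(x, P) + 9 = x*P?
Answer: 359443681/45369 ≈ 7922.7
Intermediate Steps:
B(x, P) = -9 + P*x (B(x, P) = -9 + x*P = -9 + P*x)
((12/B(9, 3) + 23/71) - 90)**2 = ((12/(-9 + 3*9) + 23/71) - 90)**2 = ((12/(-9 + 27) + 23*(1/71)) - 90)**2 = ((12/18 + 23/71) - 90)**2 = ((12*(1/18) + 23/71) - 90)**2 = ((2/3 + 23/71) - 90)**2 = (211/213 - 90)**2 = (-18959/213)**2 = 359443681/45369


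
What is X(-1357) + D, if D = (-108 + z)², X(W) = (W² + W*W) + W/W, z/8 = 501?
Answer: 18892899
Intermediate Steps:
z = 4008 (z = 8*501 = 4008)
X(W) = 1 + 2*W² (X(W) = (W² + W²) + 1 = 2*W² + 1 = 1 + 2*W²)
D = 15210000 (D = (-108 + 4008)² = 3900² = 15210000)
X(-1357) + D = (1 + 2*(-1357)²) + 15210000 = (1 + 2*1841449) + 15210000 = (1 + 3682898) + 15210000 = 3682899 + 15210000 = 18892899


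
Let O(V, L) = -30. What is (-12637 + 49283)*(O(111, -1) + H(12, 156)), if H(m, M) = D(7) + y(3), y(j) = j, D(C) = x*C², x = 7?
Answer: 11580136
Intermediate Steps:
D(C) = 7*C²
H(m, M) = 346 (H(m, M) = 7*7² + 3 = 7*49 + 3 = 343 + 3 = 346)
(-12637 + 49283)*(O(111, -1) + H(12, 156)) = (-12637 + 49283)*(-30 + 346) = 36646*316 = 11580136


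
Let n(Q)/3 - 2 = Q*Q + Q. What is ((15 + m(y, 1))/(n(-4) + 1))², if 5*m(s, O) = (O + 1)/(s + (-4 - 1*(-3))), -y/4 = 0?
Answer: 5329/46225 ≈ 0.11528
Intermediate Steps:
n(Q) = 6 + 3*Q + 3*Q² (n(Q) = 6 + 3*(Q*Q + Q) = 6 + 3*(Q² + Q) = 6 + 3*(Q + Q²) = 6 + (3*Q + 3*Q²) = 6 + 3*Q + 3*Q²)
y = 0 (y = -4*0 = 0)
m(s, O) = (1 + O)/(5*(-1 + s)) (m(s, O) = ((O + 1)/(s + (-4 - 1*(-3))))/5 = ((1 + O)/(s + (-4 + 3)))/5 = ((1 + O)/(s - 1))/5 = ((1 + O)/(-1 + s))/5 = (1 + O)/(5*(-1 + s)))
((15 + m(y, 1))/(n(-4) + 1))² = ((15 + (1 + 1)/(5*(-1 + 0)))/((6 + 3*(-4) + 3*(-4)²) + 1))² = ((15 + (⅕)*2/(-1))/((6 - 12 + 3*16) + 1))² = ((15 + (⅕)*(-1)*2)/((6 - 12 + 48) + 1))² = ((15 - ⅖)/(42 + 1))² = ((73/5)/43)² = ((73/5)*(1/43))² = (73/215)² = 5329/46225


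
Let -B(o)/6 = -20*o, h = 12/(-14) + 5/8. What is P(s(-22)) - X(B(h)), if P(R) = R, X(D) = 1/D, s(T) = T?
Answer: -4283/195 ≈ -21.964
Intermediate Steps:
h = -13/56 (h = 12*(-1/14) + 5*(1/8) = -6/7 + 5/8 = -13/56 ≈ -0.23214)
B(o) = 120*o (B(o) = -(-120)*o = 120*o)
P(s(-22)) - X(B(h)) = -22 - 1/(120*(-13/56)) = -22 - 1/(-195/7) = -22 - 1*(-7/195) = -22 + 7/195 = -4283/195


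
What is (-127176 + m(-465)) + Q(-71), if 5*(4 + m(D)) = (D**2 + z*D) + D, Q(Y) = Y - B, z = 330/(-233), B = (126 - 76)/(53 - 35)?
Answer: -176085218/2097 ≈ -83970.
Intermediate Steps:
B = 25/9 (B = 50/18 = 50*(1/18) = 25/9 ≈ 2.7778)
z = -330/233 (z = 330*(-1/233) = -330/233 ≈ -1.4163)
Q(Y) = -25/9 + Y (Q(Y) = Y - 1*25/9 = Y - 25/9 = -25/9 + Y)
m(D) = -4 - 97*D/1165 + D**2/5 (m(D) = -4 + ((D**2 - 330*D/233) + D)/5 = -4 + (D**2 - 97*D/233)/5 = -4 + (-97*D/1165 + D**2/5) = -4 - 97*D/1165 + D**2/5)
(-127176 + m(-465)) + Q(-71) = (-127176 + (-4 - 97/1165*(-465) + (1/5)*(-465)**2)) + (-25/9 - 71) = (-127176 + (-4 + 9021/233 + (1/5)*216225)) - 664/9 = (-127176 + (-4 + 9021/233 + 43245)) - 664/9 = (-127176 + 10084174/233) - 664/9 = -19547834/233 - 664/9 = -176085218/2097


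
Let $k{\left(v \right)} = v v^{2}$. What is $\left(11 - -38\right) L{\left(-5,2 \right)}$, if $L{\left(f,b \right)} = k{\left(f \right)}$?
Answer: $-6125$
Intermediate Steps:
$k{\left(v \right)} = v^{3}$
$L{\left(f,b \right)} = f^{3}$
$\left(11 - -38\right) L{\left(-5,2 \right)} = \left(11 - -38\right) \left(-5\right)^{3} = \left(11 + 38\right) \left(-125\right) = 49 \left(-125\right) = -6125$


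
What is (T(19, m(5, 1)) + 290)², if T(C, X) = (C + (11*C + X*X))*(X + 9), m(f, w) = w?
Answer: 6656400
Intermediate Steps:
T(C, X) = (9 + X)*(X² + 12*C) (T(C, X) = (C + (11*C + X²))*(9 + X) = (C + (X² + 11*C))*(9 + X) = (X² + 12*C)*(9 + X) = (9 + X)*(X² + 12*C))
(T(19, m(5, 1)) + 290)² = ((1³ + 9*1² + 108*19 + 12*19*1) + 290)² = ((1 + 9*1 + 2052 + 228) + 290)² = ((1 + 9 + 2052 + 228) + 290)² = (2290 + 290)² = 2580² = 6656400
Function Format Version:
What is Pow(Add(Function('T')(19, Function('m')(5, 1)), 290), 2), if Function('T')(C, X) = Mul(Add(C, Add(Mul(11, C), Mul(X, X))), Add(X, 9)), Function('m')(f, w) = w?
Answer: 6656400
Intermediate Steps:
Function('T')(C, X) = Mul(Add(9, X), Add(Pow(X, 2), Mul(12, C))) (Function('T')(C, X) = Mul(Add(C, Add(Mul(11, C), Pow(X, 2))), Add(9, X)) = Mul(Add(C, Add(Pow(X, 2), Mul(11, C))), Add(9, X)) = Mul(Add(Pow(X, 2), Mul(12, C)), Add(9, X)) = Mul(Add(9, X), Add(Pow(X, 2), Mul(12, C))))
Pow(Add(Function('T')(19, Function('m')(5, 1)), 290), 2) = Pow(Add(Add(Pow(1, 3), Mul(9, Pow(1, 2)), Mul(108, 19), Mul(12, 19, 1)), 290), 2) = Pow(Add(Add(1, Mul(9, 1), 2052, 228), 290), 2) = Pow(Add(Add(1, 9, 2052, 228), 290), 2) = Pow(Add(2290, 290), 2) = Pow(2580, 2) = 6656400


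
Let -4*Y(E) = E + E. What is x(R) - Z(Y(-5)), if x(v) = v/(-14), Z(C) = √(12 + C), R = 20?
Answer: -10/7 - √58/2 ≈ -5.2365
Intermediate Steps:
Y(E) = -E/2 (Y(E) = -(E + E)/4 = -E/2)
x(v) = -v/14 (x(v) = v*(-1/14) = -v/14)
x(R) - Z(Y(-5)) = -1/14*20 - √(12 - ½*(-5)) = -10/7 - √(12 + 5/2) = -10/7 - √(29/2) = -10/7 - √58/2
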